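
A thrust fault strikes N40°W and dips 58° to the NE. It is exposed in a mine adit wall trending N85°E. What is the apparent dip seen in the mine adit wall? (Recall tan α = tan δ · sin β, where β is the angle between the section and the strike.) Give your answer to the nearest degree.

The section lies 55° from the strike.
tan α = tan 58° × sin 55° = 1.6003 × 0.8192 = 1.3109
apparent dip = arctan 1.3109 = 52.66°

53°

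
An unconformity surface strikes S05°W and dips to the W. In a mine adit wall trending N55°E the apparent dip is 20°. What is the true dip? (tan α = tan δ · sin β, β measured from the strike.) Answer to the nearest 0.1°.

25.4°

The section is 50° from the strike.
tan δ = tan α / sin β = tan 20° / sin 50° = 0.3640 / 0.7660 = 0.4751
true dip = arctan 0.4751 = 25.41°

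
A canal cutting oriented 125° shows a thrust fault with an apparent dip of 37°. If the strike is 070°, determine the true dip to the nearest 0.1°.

β = acute angle between strike 070° and section 125° = 55°.
tan δ = tan α / sin β = tan 37° / sin 55° = 0.7536 / 0.8192 = 0.9199
δ = arctan(0.9199) = 42.61°

42.6°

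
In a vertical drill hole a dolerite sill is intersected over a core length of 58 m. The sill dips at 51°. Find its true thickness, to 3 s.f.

36.5 m

True thickness t = h · cos(dip) = 58 × cos 51°
t = 58 × 0.6293 = 36.501 m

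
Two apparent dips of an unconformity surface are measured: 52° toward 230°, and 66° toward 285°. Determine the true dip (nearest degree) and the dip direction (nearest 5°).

Represent each trace as a vector plunging at its apparent dip toward its trend (east-north-up frame): v₁ = (-0.472, -0.396, -0.788), v₂ = (-0.393, 0.105, -0.914).
Cross product v₁ × v₂ gives the pole to the plane: n ∝ (-0.444, 0.121, 0.205).
tan δ = √(n_x²+n_y²)/n_z = 0.461/0.205, so δ = 66.0°.
The horizontal component of n points toward azimuth atan2(n_x, n_y) = 285°, the dip direction.

true dip 66°, dip direction 285°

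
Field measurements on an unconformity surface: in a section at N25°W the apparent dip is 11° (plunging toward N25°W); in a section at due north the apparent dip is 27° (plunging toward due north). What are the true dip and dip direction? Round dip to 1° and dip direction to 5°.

Each apparent-dip line lies in the plane. As unit vectors (x east, y north, z up), v₁ plunges 11°→N25°W and v₂ plunges 27°→due north.
Cross product v₁ × v₂ gives the pole to the plane: n ∝ (0.234, 0.188, 0.370).
True dip = arccos(n_z / |n|) = arccos(0.7762) = 39.1°.
The horizontal component of n points toward azimuth atan2(n_x, n_y) = 51°, the dip direction.

true dip 39°, dip direction 050°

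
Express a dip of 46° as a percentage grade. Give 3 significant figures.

104%

grade % = 100 × tan 46° = 100 × 1.0355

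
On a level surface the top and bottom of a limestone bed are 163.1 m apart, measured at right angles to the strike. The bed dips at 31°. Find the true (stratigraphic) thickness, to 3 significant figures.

True thickness t = w · sin(dip) = 163.1 × sin 31°
t = 163.1 × 0.5150 = 84.003 m

84.0 m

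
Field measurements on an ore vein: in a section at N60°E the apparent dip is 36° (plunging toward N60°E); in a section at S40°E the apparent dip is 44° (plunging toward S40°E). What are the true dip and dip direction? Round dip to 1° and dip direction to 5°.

Represent each trace as a vector plunging at its apparent dip toward its trend (east-north-up frame): v₁ = (0.701, 0.405, -0.588), v₂ = (0.462, -0.551, -0.695).
n = v₁ × v₂ = (0.605, -0.215, 0.573) (taken with n_z > 0).
tan δ = √(n_x²+n_y²)/n_z = 0.642/0.573, so δ = 48.2°.
Dip direction = azimuth of (n_x, n_y) = atan2(0.605, -0.215) = 110°.

true dip 48°, dip direction 110°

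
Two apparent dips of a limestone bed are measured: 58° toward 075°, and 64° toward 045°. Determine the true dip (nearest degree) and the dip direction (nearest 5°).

true dip 64°, dip direction 035°

Represent each trace as a vector plunging at its apparent dip toward its trend (east-north-up frame): v₁ = (0.512, 0.137, -0.848), v₂ = (0.310, 0.310, -0.899).
n = v₁ × v₂ = (0.140, 0.197, 0.116) (taken with n_z > 0).
True dip = arccos(n_z / |n|) = arccos(0.4333) = 64.3°.
Dip direction = azimuth of (n_x, n_y) = atan2(0.140, 0.197) = 35°.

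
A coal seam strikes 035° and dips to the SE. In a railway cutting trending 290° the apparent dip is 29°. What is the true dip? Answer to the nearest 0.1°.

29.8°

β = acute angle between strike 035° and section 290° = 75°.
tan(true dip) = tan 29° / sin 75° = 0.5739
true dip = arctan 0.5739 = 29.85°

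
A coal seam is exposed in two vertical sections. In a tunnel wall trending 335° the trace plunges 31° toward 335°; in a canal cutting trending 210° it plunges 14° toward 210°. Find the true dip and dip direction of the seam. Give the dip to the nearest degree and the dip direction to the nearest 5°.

Each apparent-dip line lies in the plane. As unit vectors (x east, y north, z up), v₁ plunges 31°→335° and v₂ plunges 14°→210°.
n = v₁ × v₂ = (-0.621, 0.162, 0.681) (taken with n_z > 0).
tan δ = √(n_x²+n_y²)/n_z = 0.642/0.681, so δ = 43.3°.
The horizontal component of n points toward azimuth atan2(n_x, n_y) = 285°, the dip direction.

true dip 43°, dip direction 285°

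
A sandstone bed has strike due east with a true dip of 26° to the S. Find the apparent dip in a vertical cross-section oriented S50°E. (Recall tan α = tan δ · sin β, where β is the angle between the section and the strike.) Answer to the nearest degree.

The strike is due east and the section trends S50°E; the acute angle between them is β = 40°.
tan α = tan 26° × sin 40° = 0.4877 × 0.6428 = 0.3135
α = arctan(0.3135) = 17.41°

17°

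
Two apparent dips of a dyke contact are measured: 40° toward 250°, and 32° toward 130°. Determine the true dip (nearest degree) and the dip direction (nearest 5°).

Represent each trace as a vector plunging at its apparent dip toward its trend (east-north-up frame): v₁ = (-0.720, -0.262, -0.643), v₂ = (0.650, -0.545, -0.530).
Cross product v₁ × v₂ gives the pole to the plane: n ∝ (-0.212, -0.799, 0.563).
tan δ = √(n_x²+n_y²)/n_z = 0.827/0.563, so δ = 55.8°.
Dip direction = azimuth of (n_x, n_y) = atan2(-0.212, -0.799) = 195°.

true dip 56°, dip direction 195°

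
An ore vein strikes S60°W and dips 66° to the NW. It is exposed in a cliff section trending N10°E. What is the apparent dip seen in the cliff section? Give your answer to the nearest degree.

The strike is S60°W and the section trends N10°E; the acute angle between them is β = 50°.
tan(apparent dip) = tan 66° · sin 50° = 1.7206
α = arctan(1.7206) = 59.83°

60°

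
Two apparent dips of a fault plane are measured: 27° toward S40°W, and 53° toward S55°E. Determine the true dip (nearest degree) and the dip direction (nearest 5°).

true dip 56°, dip direction 150°

Represent each trace as a vector plunging at its apparent dip toward its trend (east-north-up frame): v₁ = (-0.573, -0.683, -0.454), v₂ = (0.493, -0.345, -0.799).
The plane normal is n = v₁ × v₂ ∝ (0.388, -0.681, 0.534).
Dip δ = arctan(|n_h|/n_z) = arctan(0.784/0.534) = 55.7°.
Dip direction = atan2(0.388, -0.681) = 150° (azimuth of n's horizontal projection).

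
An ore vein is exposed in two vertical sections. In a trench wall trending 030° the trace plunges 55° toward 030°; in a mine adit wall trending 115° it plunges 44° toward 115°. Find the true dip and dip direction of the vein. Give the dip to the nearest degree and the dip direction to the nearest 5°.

The two traces are lines in the plane: v₁ = (sin 30°·cos 55°, cos 30°·cos 55°, −sin 55°), v₂ = (sin 115°·cos 44°, cos 115°·cos 44°, −sin 44°).
n = v₁ × v₂ = (0.594, 0.335, 0.411) (taken with n_z > 0).
Dip δ = arctan(|n_h|/n_z) = arctan(0.682/0.411) = 58.9°.
Dip direction = atan2(0.594, 0.335) = 61° (azimuth of n's horizontal projection).

true dip 59°, dip direction 060°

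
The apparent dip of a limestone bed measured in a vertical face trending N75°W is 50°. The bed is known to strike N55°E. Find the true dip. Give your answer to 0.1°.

57.3°

The section is 50° from the strike.
tan(true dip) = tan 50° / sin 50° = 1.5557
δ = arctan(1.5557) = 57.27°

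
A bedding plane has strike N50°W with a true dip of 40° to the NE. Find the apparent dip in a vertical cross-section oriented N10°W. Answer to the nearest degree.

28°

The section lies 40° from the strike.
tan α = tan 40° × sin 40° = 0.8391 × 0.6428 = 0.5394
apparent dip = arctan 0.5394 = 28.34°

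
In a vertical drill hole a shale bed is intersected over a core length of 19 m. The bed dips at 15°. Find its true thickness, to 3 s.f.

True thickness t = h · cos(dip) = 19 × cos 15°
t = 19 × 0.9659 = 18.353 m

18.4 m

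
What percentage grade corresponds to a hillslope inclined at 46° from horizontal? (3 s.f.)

grade % = 100 × tan 46° = 100 × 1.0355

104%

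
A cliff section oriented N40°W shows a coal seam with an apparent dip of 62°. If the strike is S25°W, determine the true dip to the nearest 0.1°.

64.3°

β = acute angle between strike S25°W and section N40°W = 65°.
tan(true dip) = tan 62° / sin 65° = 2.0752
true dip = arctan 2.0752 = 64.27°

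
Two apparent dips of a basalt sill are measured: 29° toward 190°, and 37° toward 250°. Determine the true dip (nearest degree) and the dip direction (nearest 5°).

Represent each trace as a vector plunging at its apparent dip toward its trend (east-north-up frame): v₁ = (-0.152, -0.861, -0.485), v₂ = (-0.750, -0.273, -0.602).
Cross product v₁ × v₂ gives the pole to the plane: n ∝ (-0.386, -0.272, 0.605).
True dip = arccos(n_z / |n|) = arccos(0.7881) = 38.0°.
Dip direction = azimuth of (n_x, n_y) = atan2(-0.386, -0.272) = 235°.

true dip 38°, dip direction 235°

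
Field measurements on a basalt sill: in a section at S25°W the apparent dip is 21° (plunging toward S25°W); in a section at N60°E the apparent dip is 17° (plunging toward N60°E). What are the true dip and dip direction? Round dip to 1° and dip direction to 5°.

true dip 49°, dip direction 135°

The two traces are lines in the plane: v₁ = (sin 205°·cos 21°, cos 205°·cos 21°, −sin 21°), v₂ = (sin 60°·cos 17°, cos 60°·cos 17°, −sin 17°).
Cross product v₁ × v₂ gives the pole to the plane: n ∝ (0.419, -0.412, 0.512).
True dip = arccos(n_z / |n|) = arccos(0.6570) = 48.9°.
Dip direction = azimuth of (n_x, n_y) = atan2(0.419, -0.412) = 135°.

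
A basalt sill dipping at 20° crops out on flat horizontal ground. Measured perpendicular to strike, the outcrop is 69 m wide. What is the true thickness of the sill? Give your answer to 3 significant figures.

23.6 m

True thickness t = w · sin(dip) = 69 × sin 20°
t = 69 × 0.3420 = 23.599 m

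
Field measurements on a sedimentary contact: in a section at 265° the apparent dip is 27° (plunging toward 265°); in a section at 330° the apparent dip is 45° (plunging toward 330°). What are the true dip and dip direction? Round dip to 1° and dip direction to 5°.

The two traces are lines in the plane: v₁ = (sin 265°·cos 27°, cos 265°·cos 27°, −sin 27°), v₂ = (sin 330°·cos 45°, cos 330°·cos 45°, −sin 45°).
The plane normal is n = v₁ × v₂ ∝ (-0.333, 0.467, 0.571).
Dip δ = arctan(|n_h|/n_z) = arctan(0.574/0.571) = 45.1°.
The horizontal component of n points toward azimuth atan2(n_x, n_y) = 325°, the dip direction.

true dip 45°, dip direction 325°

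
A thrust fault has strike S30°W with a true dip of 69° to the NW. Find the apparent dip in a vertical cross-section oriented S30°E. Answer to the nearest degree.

66°

The strike is S30°W and the section trends S30°E; the acute angle between them is β = 60°.
tan α = tan 69° × sin 60° = 2.6051 × 0.8660 = 2.2561
α = arctan(2.2561) = 66.09°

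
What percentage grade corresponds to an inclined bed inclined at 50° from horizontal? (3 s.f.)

grade % = 100 × tan 50° = 100 × 1.1918

119%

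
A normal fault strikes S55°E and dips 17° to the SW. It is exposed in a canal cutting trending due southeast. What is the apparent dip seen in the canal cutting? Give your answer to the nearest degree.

3°

The section lies 10° from the strike.
tan α = tan 17° × sin 10° = 0.3057 × 0.1736 = 0.0531
apparent dip = arctan 0.0531 = 3.04°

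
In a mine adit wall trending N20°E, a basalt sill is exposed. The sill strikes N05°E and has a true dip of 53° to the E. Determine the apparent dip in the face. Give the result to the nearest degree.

The strike is N05°E and the section trends N20°E; the acute angle between them is β = 15°.
tan(apparent dip) = tan 53° · sin 15° = 0.3435
apparent dip = arctan 0.3435 = 18.96°

19°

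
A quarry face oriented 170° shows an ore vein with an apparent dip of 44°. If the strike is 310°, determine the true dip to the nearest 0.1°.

56.4°

The section is 40° from the strike.
tan δ = tan α / sin β = tan 44° / sin 40° = 0.9657 / 0.6428 = 1.5023
δ = arctan(1.5023) = 56.35°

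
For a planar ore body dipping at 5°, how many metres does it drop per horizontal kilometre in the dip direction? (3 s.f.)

87.5 m

drop per km = 1000 × tan 5° = 1000 × 0.0875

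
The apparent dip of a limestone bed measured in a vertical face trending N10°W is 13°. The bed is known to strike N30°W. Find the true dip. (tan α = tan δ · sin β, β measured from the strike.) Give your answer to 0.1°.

β = acute angle between strike N30°W and section N10°W = 20°.
tan(true dip) = tan 13° / sin 20° = 0.6750
true dip = arctan 0.6750 = 34.02°

34.0°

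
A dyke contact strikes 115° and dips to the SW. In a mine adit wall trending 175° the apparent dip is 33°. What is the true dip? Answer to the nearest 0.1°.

The section is 60° from the strike.
tan δ = tan α / sin β = tan 33° / sin 60° = 0.6494 / 0.8660 = 0.7499
true dip = arctan 0.7499 = 36.87°

36.9°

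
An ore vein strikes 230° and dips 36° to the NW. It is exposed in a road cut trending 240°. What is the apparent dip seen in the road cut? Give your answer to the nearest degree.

7°

The section lies 10° from the strike.
tan(apparent dip) = tan 36° · sin 10° = 0.1262
apparent dip = arctan 0.1262 = 7.19°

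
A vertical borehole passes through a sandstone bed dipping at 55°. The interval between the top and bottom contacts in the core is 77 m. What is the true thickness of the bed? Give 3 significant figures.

44.2 m

True thickness t = h · cos(dip) = 77 × cos 55°
t = 77 × 0.5736 = 44.165 m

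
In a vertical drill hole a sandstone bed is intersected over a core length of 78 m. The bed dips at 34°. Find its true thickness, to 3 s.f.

True thickness t = h · cos(dip) = 78 × cos 34°
t = 78 × 0.8290 = 64.665 m

64.7 m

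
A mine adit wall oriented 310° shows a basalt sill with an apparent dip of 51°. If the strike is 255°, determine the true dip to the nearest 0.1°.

56.4°

β = acute angle between strike 255° and section 310° = 55°.
tan(true dip) = tan 51° / sin 55° = 1.5075
δ = arctan(1.5075) = 56.44°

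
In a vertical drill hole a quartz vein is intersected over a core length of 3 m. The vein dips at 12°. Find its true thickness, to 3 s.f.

2.93 m

True thickness t = h · cos(dip) = 3 × cos 12°
t = 3 × 0.9781 = 2.934 m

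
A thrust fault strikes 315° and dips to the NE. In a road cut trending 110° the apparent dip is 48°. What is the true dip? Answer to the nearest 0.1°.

69.2°

The section is 25° from the strike.
tan δ = tan α / sin β = tan 48° / sin 25° = 1.1106 / 0.4226 = 2.6279
δ = arctan(2.6279) = 69.17°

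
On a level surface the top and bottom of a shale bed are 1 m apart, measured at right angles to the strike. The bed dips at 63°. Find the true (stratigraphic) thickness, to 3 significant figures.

True thickness t = w · sin(dip) = 1 × sin 63°
t = 1 × 0.8910 = 0.891 m

0.891 m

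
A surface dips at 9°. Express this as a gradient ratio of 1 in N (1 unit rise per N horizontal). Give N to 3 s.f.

1 : N means tan θ = 1/N, so N = 1/tan 9° = 1/0.1584

1 in 6.31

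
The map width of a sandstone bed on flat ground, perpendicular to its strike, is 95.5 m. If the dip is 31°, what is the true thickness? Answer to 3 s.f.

True thickness t = w · sin(dip) = 95.5 × sin 31°
t = 95.5 × 0.5150 = 49.186 m

49.2 m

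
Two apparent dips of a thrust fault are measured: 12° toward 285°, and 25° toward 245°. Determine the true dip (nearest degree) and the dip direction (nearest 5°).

true dip 27°, dip direction 220°

The two traces are lines in the plane: v₁ = (sin 285°·cos 12°, cos 285°·cos 12°, −sin 12°), v₂ = (sin 245°·cos 25°, cos 245°·cos 25°, −sin 25°).
The plane normal is n = v₁ × v₂ ∝ (-0.187, -0.229, 0.570).
tan δ = √(n_x²+n_y²)/n_z = 0.295/0.570, so δ = 27.4°.
Dip direction = azimuth of (n_x, n_y) = atan2(-0.187, -0.229) = 219°.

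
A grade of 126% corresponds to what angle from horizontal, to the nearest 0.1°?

51.6°

tan θ = 126/100 = 1.2600
θ = arctan(1.2600) = 51.56°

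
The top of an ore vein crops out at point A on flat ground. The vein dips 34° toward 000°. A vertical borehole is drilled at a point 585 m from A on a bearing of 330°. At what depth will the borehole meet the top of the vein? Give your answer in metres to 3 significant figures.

342 m

The hole lies 30° from the dip direction, so the down-dip offset is 585 × cos 30° = 506.62 m.
Depth = down-dip offset × tan(dip) = 506.62 × tan 34° = 506.62 × 0.6745
Depth = 341.72 m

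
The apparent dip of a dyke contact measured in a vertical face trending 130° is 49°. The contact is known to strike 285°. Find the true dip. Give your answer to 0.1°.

69.8°

β = acute angle between strike 285° and section 130° = 25°.
tan δ = tan α / sin β = tan 49° / sin 25° = 1.1504 / 0.4226 = 2.7220
δ = arctan(2.7220) = 69.83°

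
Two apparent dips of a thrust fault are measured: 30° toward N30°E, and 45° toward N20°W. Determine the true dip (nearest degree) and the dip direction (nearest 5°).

Represent each trace as a vector plunging at its apparent dip toward its trend (east-north-up frame): v₁ = (0.433, 0.750, -0.500), v₂ = (-0.242, 0.664, -0.707).
n = v₁ × v₂ = (-0.198, 0.427, 0.469) (taken with n_z > 0).
tan δ = √(n_x²+n_y²)/n_z = 0.471/0.469, so δ = 45.1°.
Dip direction = atan2(-0.198, 0.427) = 335° (azimuth of n's horizontal projection).

true dip 45°, dip direction 335°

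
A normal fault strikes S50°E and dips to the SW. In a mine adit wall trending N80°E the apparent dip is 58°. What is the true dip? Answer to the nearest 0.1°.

β = acute angle between strike S50°E and section N80°E = 50°.
tan δ = tan α / sin β = tan 58° / sin 50° = 1.6003 / 0.7660 = 2.0891
δ = arctan(2.0891) = 64.42°

64.4°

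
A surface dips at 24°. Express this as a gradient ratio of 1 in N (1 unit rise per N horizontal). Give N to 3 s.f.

1 in 2.25

1 : N means tan θ = 1/N, so N = 1/tan 24° = 1/0.4452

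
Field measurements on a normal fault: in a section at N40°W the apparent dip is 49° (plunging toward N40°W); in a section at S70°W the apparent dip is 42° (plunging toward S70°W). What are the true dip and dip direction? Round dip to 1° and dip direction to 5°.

true dip 52°, dip direction 295°

Represent each trace as a vector plunging at its apparent dip toward its trend (east-north-up frame): v₁ = (-0.422, 0.503, -0.755), v₂ = (-0.698, -0.254, -0.669).
The plane normal is n = v₁ × v₂ ∝ (-0.528, 0.245, 0.458).
Dip δ = arctan(|n_h|/n_z) = arctan(0.582/0.458) = 51.8°.
The horizontal component of n points toward azimuth atan2(n_x, n_y) = 295°, the dip direction.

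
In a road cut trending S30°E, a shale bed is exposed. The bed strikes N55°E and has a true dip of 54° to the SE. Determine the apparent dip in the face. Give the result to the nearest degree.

54°

Angle between strike (N55°E) and section (S30°E): β = 85°.
tan α = tan 54° × sin 85° = 1.3764 × 0.9962 = 1.3711
α = arctan(1.3711) = 53.90°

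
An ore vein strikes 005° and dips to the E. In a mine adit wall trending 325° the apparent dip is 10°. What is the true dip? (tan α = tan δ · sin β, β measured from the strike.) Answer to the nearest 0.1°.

15.3°

The section is 40° from the strike.
tan δ = tan α / sin β = tan 10° / sin 40° = 0.1763 / 0.6428 = 0.2743
true dip = arctan 0.2743 = 15.34°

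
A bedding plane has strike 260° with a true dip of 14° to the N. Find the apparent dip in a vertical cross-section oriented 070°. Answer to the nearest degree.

2°

Angle between strike (260°) and section (070°): β = 10°.
tan α = tan 14° × sin 10° = 0.2493 × 0.1736 = 0.0433
apparent dip = arctan 0.0433 = 2.48°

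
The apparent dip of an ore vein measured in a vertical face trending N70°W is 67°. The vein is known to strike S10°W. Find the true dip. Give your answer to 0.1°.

The section is 80° from the strike.
tan(true dip) = tan 67° / sin 80° = 2.3922
δ = arctan(2.3922) = 67.31°

67.3°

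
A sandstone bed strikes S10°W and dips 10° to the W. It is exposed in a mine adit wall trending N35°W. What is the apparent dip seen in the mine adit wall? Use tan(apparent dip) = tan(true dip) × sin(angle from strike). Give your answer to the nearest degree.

Angle between strike (S10°W) and section (N35°W): β = 45°.
tan α = tan 10° × sin 45° = 0.1763 × 0.7071 = 0.1247
α = arctan(0.1247) = 7.11°

7°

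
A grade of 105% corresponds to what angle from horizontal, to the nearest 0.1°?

46.4°

tan θ = 105/100 = 1.0500
θ = arctan(1.0500) = 46.40°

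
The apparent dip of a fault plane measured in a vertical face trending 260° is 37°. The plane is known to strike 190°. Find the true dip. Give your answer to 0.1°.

38.7°

β = acute angle between strike 190° and section 260° = 70°.
tan δ = tan α / sin β = tan 37° / sin 70° = 0.7536 / 0.9397 = 0.8019
δ = arctan(0.8019) = 38.73°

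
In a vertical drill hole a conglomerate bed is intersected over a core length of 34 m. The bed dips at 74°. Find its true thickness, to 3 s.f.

9.37 m

True thickness t = h · cos(dip) = 34 × cos 74°
t = 34 × 0.2756 = 9.372 m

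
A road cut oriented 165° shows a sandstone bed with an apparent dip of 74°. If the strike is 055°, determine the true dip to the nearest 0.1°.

β = acute angle between strike 055° and section 165° = 70°.
tan δ = tan α / sin β = tan 74° / sin 70° = 3.4874 / 0.9397 = 3.7112
δ = arctan(3.7112) = 74.92°

74.9°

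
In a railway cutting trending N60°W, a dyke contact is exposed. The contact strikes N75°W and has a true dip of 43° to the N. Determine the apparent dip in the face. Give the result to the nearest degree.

14°

Angle between strike (N75°W) and section (N60°W): β = 15°.
tan(apparent dip) = tan 43° · sin 15° = 0.2414
α = arctan(0.2414) = 13.57°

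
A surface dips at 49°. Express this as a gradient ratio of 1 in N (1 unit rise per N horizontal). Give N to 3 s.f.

1 : N means tan θ = 1/N, so N = 1/tan 49° = 1/1.1504

1 in 0.869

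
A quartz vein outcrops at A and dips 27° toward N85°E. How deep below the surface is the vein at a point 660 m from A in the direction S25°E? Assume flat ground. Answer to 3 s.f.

The hole lies 70° from the dip direction, so the down-dip offset is 660 × cos 70° = 225.73 m.
Depth = down-dip offset × tan(dip) = 225.73 × tan 27° = 225.73 × 0.5095
Depth = 115.02 m

115 m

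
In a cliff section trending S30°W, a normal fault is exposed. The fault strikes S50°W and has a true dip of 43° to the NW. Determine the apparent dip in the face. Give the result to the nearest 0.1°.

Angle between strike (S50°W) and section (S30°W): β = 20°.
tan α = tan 43° × sin 20° = 0.9325 × 0.3420 = 0.3189
apparent dip = arctan 0.3189 = 17.69°

17.7°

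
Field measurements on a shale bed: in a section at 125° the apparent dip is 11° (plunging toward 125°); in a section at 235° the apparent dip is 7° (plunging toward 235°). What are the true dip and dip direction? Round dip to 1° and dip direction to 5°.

Each apparent-dip line lies in the plane. As unit vectors (x east, y north, z up), v₁ plunges 11°→125° and v₂ plunges 7°→235°.
The plane normal is n = v₁ × v₂ ∝ (0.040, -0.253, 0.916).
Dip δ = arctan(|n_h|/n_z) = arctan(0.256/0.916) = 15.6°.
Dip direction = atan2(0.040, -0.253) = 171° (azimuth of n's horizontal projection).

true dip 16°, dip direction 170°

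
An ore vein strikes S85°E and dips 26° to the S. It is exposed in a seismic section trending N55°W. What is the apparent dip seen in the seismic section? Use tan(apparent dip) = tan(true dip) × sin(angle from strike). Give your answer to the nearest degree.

14°

The section lies 30° from the strike.
tan(apparent dip) = tan 26° · sin 30° = 0.2439
α = arctan(0.2439) = 13.71°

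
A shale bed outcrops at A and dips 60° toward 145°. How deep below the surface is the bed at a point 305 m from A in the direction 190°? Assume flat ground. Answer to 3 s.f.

The hole lies 45° from the dip direction, so the down-dip offset is 305 × cos 45° = 215.67 m.
Depth = down-dip offset × tan(dip) = 215.67 × tan 60° = 215.67 × 1.7321
Depth = 373.55 m

374 m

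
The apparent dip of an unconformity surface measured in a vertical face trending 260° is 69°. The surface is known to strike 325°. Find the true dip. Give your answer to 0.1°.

β = acute angle between strike 325° and section 260° = 65°.
tan δ = tan α / sin β = tan 69° / sin 65° = 2.6051 / 0.9063 = 2.8744
true dip = arctan 2.8744 = 70.82°

70.8°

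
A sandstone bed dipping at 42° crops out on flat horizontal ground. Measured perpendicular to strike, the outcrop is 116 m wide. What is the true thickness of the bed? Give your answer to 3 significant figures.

True thickness t = w · sin(dip) = 116 × sin 42°
t = 116 × 0.6691 = 77.619 m

77.6 m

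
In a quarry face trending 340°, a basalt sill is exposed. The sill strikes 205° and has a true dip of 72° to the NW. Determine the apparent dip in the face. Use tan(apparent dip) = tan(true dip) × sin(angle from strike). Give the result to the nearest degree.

Angle between strike (205°) and section (340°): β = 45°.
tan(apparent dip) = tan 72° · sin 45° = 2.1763
α = arctan(2.1763) = 65.32°

65°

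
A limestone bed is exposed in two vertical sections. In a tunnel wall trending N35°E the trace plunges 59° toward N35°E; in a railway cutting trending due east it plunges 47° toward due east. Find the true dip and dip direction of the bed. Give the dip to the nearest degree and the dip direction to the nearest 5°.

Each apparent-dip line lies in the plane. As unit vectors (x east, y north, z up), v₁ plunges 59°→N35°E and v₂ plunges 47°→due east.
Cross product v₁ × v₂ gives the pole to the plane: n ∝ (0.309, 0.369, 0.288).
tan δ = √(n_x²+n_y²)/n_z = 0.481/0.288, so δ = 59.1°.
The horizontal component of n points toward azimuth atan2(n_x, n_y) = 40°, the dip direction.

true dip 59°, dip direction 040°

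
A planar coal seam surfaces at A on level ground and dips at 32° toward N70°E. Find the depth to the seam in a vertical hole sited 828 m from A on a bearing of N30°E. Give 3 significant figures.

The hole lies 40° from the dip direction, so the down-dip offset is 828 × cos 40° = 634.28 m.
Depth = down-dip offset × tan(dip) = 634.28 × tan 32° = 634.28 × 0.6249
Depth = 396.35 m

396 m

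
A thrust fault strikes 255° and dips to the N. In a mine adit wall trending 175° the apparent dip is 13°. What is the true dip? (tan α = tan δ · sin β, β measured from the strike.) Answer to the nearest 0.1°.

13.2°

β = acute angle between strike 255° and section 175° = 80°.
tan δ = tan α / sin β = tan 13° / sin 80° = 0.2309 / 0.9848 = 0.2344
true dip = arctan 0.2344 = 13.19°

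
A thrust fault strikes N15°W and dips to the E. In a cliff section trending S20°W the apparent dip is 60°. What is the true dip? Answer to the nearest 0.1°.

The section is 35° from the strike.
tan δ = tan α / sin β = tan 60° / sin 35° = 1.7321 / 0.5736 = 3.0197
true dip = arctan 3.0197 = 71.68°

71.7°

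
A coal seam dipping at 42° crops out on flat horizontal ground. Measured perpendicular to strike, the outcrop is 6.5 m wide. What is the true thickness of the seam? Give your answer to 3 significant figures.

4.35 m

True thickness t = w · sin(dip) = 6.5 × sin 42°
t = 6.5 × 0.6691 = 4.349 m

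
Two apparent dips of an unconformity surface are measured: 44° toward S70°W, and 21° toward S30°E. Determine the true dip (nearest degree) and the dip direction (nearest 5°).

Represent each trace as a vector plunging at its apparent dip toward its trend (east-north-up frame): v₁ = (-0.676, -0.246, -0.695), v₂ = (0.467, -0.809, -0.358).
The plane normal is n = v₁ × v₂ ∝ (-0.473, -0.567, 0.661).
True dip = arccos(n_z / |n|) = arccos(0.6672) = 48.1°.
Dip direction = atan2(-0.473, -0.567) = 220° (azimuth of n's horizontal projection).

true dip 48°, dip direction 220°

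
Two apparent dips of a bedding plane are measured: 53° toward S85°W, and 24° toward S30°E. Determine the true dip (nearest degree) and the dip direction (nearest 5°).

Each apparent-dip line lies in the plane. As unit vectors (x east, y north, z up), v₁ plunges 53°→S85°W and v₂ plunges 24°→S30°E.
n = v₁ × v₂ = (-0.611, -0.609, 0.498) (taken with n_z > 0).
tan δ = √(n_x²+n_y²)/n_z = 0.862/0.498, so δ = 60.0°.
Dip direction = atan2(-0.611, -0.609) = 225° (azimuth of n's horizontal projection).

true dip 60°, dip direction 225°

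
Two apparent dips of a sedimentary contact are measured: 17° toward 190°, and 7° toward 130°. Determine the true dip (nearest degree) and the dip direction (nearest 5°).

Each apparent-dip line lies in the plane. As unit vectors (x east, y north, z up), v₁ plunges 17°→190° and v₂ plunges 7°→130°.
n = v₁ × v₂ = (-0.072, -0.243, 0.822) (taken with n_z > 0).
Dip δ = arctan(|n_h|/n_z) = arctan(0.253/0.822) = 17.1°.
Dip direction = atan2(-0.072, -0.243) = 196° (azimuth of n's horizontal projection).

true dip 17°, dip direction 195°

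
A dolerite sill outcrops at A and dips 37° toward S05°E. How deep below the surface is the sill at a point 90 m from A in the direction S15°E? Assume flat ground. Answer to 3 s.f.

The hole lies 10° from the dip direction, so the down-dip offset is 90 × cos 10° = 88.63 m.
Depth = down-dip offset × tan(dip) = 88.63 × tan 37° = 88.63 × 0.7536
Depth = 66.79 m

66.8 m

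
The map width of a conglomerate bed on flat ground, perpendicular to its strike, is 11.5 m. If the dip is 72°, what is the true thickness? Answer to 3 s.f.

True thickness t = w · sin(dip) = 11.5 × sin 72°
t = 11.5 × 0.9511 = 10.937 m

10.9 m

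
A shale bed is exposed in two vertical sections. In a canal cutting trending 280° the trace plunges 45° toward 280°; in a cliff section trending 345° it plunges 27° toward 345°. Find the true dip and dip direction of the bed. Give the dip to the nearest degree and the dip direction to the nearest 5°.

true dip 45°, dip direction 285°

The two traces are lines in the plane: v₁ = (sin 280°·cos 45°, cos 280°·cos 45°, −sin 45°), v₂ = (sin 345°·cos 27°, cos 345°·cos 27°, −sin 27°).
n = v₁ × v₂ = (-0.553, 0.153, 0.571) (taken with n_z > 0).
tan δ = √(n_x²+n_y²)/n_z = 0.574/0.571, so δ = 45.1°.
Dip direction = azimuth of (n_x, n_y) = atan2(-0.553, 0.153) = 285°.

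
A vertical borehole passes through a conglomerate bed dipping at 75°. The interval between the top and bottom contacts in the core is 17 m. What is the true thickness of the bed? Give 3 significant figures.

True thickness t = h · cos(dip) = 17 × cos 75°
t = 17 × 0.2588 = 4.400 m

4.40 m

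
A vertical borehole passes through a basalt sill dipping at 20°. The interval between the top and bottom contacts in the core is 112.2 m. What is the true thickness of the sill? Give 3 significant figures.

True thickness t = h · cos(dip) = 112.2 × cos 20°
t = 112.2 × 0.9397 = 105.434 m

105 m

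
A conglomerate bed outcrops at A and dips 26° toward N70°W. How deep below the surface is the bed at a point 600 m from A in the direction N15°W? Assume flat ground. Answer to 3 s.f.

168 m

The hole lies 55° from the dip direction, so the down-dip offset is 600 × cos 55° = 344.15 m.
Depth = down-dip offset × tan(dip) = 344.15 × tan 26° = 344.15 × 0.4877
Depth = 167.85 m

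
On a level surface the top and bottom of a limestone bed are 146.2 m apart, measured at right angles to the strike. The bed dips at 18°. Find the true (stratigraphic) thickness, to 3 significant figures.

45.2 m

True thickness t = w · sin(dip) = 146.2 × sin 18°
t = 146.2 × 0.3090 = 45.178 m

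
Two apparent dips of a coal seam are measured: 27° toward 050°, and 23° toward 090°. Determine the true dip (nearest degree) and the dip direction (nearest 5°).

Represent each trace as a vector plunging at its apparent dip toward its trend (east-north-up frame): v₁ = (0.683, 0.573, -0.454), v₂ = (0.921, 0.000, -0.391).
The plane normal is n = v₁ × v₂ ∝ (0.224, 0.151, 0.527).
Dip δ = arctan(|n_h|/n_z) = arctan(0.270/0.527) = 27.1°.
Dip direction = azimuth of (n_x, n_y) = atan2(0.224, 0.151) = 56°.

true dip 27°, dip direction 055°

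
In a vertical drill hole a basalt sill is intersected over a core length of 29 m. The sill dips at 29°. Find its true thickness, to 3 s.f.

True thickness t = h · cos(dip) = 29 × cos 29°
t = 29 × 0.8746 = 25.364 m

25.4 m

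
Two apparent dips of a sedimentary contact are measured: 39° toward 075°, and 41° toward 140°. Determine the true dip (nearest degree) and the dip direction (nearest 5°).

true dip 45°, dip direction 110°

Each apparent-dip line lies in the plane. As unit vectors (x east, y north, z up), v₁ plunges 39°→075° and v₂ plunges 41°→140°.
The plane normal is n = v₁ × v₂ ∝ (0.496, -0.187, 0.532).
tan δ = √(n_x²+n_y²)/n_z = 0.530/0.532, so δ = 44.9°.
Dip direction = atan2(0.496, -0.187) = 111° (azimuth of n's horizontal projection).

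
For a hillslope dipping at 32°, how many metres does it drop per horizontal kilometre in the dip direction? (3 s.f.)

625 m

drop per km = 1000 × tan 32° = 1000 × 0.6249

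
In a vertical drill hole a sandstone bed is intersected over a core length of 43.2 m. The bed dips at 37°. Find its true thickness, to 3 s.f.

34.5 m

True thickness t = h · cos(dip) = 43.2 × cos 37°
t = 43.2 × 0.7986 = 34.501 m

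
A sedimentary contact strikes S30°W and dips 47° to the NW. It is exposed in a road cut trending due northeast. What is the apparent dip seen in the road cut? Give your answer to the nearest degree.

16°

The section lies 15° from the strike.
tan(apparent dip) = tan 47° · sin 15° = 0.2775
α = arctan(0.2775) = 15.51°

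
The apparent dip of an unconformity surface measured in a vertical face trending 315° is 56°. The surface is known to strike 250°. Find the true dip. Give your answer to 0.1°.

β = acute angle between strike 250° and section 315° = 65°.
tan δ = tan α / sin β = tan 56° / sin 65° = 1.4826 / 0.9063 = 1.6358
true dip = arctan 1.6358 = 58.56°

58.6°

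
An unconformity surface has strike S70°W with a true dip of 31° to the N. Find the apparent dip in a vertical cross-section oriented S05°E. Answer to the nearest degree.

30°

The strike is S70°W and the section trends S05°E; the acute angle between them is β = 75°.
tan α = tan 31° × sin 75° = 0.6009 × 0.9659 = 0.5804
α = arctan(0.5804) = 30.13°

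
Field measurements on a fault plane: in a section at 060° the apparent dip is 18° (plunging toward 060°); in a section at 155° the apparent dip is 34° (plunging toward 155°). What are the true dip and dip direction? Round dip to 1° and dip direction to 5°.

true dip 38°, dip direction 125°

Represent each trace as a vector plunging at its apparent dip toward its trend (east-north-up frame): v₁ = (0.824, 0.476, -0.309), v₂ = (0.350, -0.751, -0.559).
Cross product v₁ × v₂ gives the pole to the plane: n ∝ (0.498, -0.352, 0.785).
True dip = arccos(n_z / |n|) = arccos(0.7898) = 37.8°.
Dip direction = azimuth of (n_x, n_y) = atan2(0.498, -0.352) = 125°.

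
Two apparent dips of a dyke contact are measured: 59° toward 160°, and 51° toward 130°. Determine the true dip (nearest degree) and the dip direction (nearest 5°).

true dip 60°, dip direction 175°

Each apparent-dip line lies in the plane. As unit vectors (x east, y north, z up), v₁ plunges 59°→160° and v₂ plunges 51°→130°.
Cross product v₁ × v₂ gives the pole to the plane: n ∝ (0.029, -0.276, 0.162).
True dip = arccos(n_z / |n|) = arccos(0.5038) = 59.7°.
Dip direction = azimuth of (n_x, n_y) = atan2(0.029, -0.276) = 174°.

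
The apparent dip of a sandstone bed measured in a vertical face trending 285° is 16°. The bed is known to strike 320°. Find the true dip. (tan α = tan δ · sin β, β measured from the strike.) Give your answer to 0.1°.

The section is 35° from the strike.
tan(true dip) = tan 16° / sin 35° = 0.4999
δ = arctan(0.4999) = 26.56°

26.6°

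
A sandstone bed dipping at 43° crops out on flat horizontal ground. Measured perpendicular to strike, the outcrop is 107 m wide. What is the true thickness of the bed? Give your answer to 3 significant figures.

73.0 m

True thickness t = w · sin(dip) = 107 × sin 43°
t = 107 × 0.6820 = 72.974 m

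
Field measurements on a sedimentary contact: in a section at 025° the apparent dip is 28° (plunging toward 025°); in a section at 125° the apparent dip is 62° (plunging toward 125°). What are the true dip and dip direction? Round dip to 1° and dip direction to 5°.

Represent each trace as a vector plunging at its apparent dip toward its trend (east-north-up frame): v₁ = (0.373, 0.800, -0.469), v₂ = (0.385, -0.269, -0.883).
Cross product v₁ × v₂ gives the pole to the plane: n ∝ (0.833, -0.149, 0.408).
Dip δ = arctan(|n_h|/n_z) = arctan(0.846/0.408) = 64.2°.
The horizontal component of n points toward azimuth atan2(n_x, n_y) = 100°, the dip direction.

true dip 64°, dip direction 100°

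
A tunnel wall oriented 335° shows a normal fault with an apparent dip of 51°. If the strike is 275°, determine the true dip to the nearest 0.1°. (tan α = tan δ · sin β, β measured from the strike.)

β = acute angle between strike 275° and section 335° = 60°.
tan δ = tan α / sin β = tan 51° / sin 60° = 1.2349 / 0.8660 = 1.4259
true dip = arctan 1.4259 = 54.96°

55.0°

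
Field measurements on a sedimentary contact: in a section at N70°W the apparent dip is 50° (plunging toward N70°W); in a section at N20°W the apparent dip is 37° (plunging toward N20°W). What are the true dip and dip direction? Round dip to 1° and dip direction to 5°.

Represent each trace as a vector plunging at its apparent dip toward its trend (east-north-up frame): v₁ = (-0.604, 0.220, -0.766), v₂ = (-0.273, 0.750, -0.602).
Cross product v₁ × v₂ gives the pole to the plane: n ∝ (-0.443, 0.154, 0.393).
True dip = arccos(n_z / |n|) = arccos(0.6428) = 50.0°.
The horizontal component of n points toward azimuth atan2(n_x, n_y) = 289°, the dip direction.

true dip 50°, dip direction 290°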